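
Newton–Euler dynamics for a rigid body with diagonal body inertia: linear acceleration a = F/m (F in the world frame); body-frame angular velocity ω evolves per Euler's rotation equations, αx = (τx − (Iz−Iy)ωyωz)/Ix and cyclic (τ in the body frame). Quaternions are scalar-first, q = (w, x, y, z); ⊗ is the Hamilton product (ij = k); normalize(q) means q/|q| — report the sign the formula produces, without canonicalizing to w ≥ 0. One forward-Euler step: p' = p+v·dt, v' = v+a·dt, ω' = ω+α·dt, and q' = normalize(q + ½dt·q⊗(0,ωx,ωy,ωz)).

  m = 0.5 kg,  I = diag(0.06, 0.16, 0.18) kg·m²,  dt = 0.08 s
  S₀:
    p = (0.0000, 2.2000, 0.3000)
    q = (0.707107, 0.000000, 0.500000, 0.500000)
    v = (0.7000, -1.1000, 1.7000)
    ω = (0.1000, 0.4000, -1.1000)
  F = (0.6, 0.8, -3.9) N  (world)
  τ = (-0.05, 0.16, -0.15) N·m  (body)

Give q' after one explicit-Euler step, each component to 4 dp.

q' = (0.7203, -0.0271, 0.5127, 0.4664)

Hamilton product q⊗(0,ω) = (0.3500000, -0.6792893, 0.3328428, -0.8278177)
q + ½dt·q⊗(0,ω), renormalized = (0.7203, -0.0271, 0.5127, 0.4664)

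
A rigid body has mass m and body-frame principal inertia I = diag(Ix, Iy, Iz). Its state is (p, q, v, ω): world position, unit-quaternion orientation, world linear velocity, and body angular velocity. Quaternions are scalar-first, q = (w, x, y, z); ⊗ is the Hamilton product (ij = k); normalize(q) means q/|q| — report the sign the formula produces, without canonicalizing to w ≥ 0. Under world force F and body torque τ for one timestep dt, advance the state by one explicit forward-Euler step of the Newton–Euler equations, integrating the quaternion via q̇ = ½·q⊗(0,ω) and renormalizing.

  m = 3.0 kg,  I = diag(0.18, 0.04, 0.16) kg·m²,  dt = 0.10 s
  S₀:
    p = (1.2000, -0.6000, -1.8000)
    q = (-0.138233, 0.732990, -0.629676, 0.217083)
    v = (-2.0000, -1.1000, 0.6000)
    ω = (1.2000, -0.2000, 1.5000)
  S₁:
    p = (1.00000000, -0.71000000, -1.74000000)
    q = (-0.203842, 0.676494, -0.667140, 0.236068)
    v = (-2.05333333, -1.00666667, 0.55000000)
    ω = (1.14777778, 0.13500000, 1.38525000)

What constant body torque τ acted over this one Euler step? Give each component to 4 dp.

rate change Δω = (-0.05222222, 0.33500000, -0.11475000)
gyro term ω₀×Iω₀ = (-0.0360, 0.0360, 0.0336)
I·α + gyro = (-0.1300, 0.1700, -0.1500)

τ = (-0.1300, 0.1700, -0.1500)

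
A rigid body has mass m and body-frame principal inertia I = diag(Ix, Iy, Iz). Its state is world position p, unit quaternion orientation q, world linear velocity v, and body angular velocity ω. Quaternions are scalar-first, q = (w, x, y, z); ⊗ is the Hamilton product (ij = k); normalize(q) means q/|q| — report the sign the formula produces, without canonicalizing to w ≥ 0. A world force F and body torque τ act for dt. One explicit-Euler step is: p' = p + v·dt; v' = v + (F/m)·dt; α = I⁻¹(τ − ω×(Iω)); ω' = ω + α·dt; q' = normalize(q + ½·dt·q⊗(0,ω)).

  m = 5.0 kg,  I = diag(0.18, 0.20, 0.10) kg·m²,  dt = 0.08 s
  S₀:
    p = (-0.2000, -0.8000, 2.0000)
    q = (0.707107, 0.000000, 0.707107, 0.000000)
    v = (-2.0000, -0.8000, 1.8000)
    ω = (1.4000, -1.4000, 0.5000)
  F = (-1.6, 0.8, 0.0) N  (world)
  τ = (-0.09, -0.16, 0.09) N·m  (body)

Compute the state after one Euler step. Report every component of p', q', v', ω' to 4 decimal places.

p' = (-0.3600, -0.8640, 2.1440)
q' = (0.7442, 0.0536, 0.6653, -0.0254)
v' = (-2.0256, -0.7872, 1.8000)
ω' = (1.3289, -1.4864, 0.6034)

(τ − ω×Iω)/I = (-0.8889, -1.0800, 1.2920)
new body rate ω' = (1.3289, -1.4864, 0.6034)
q⊗(0,ω) = (0.9899498, 1.3435033, -0.9899498, -0.6363963)
q' = normalize(q + ½dt·q⊗(0,ω)) = (0.7442, 0.0536, 0.6653, -0.0254)
a = (-0.3200, 0.1600, 0.0000)
new position p' = (-0.3600, -0.8640, 2.1440)
v' = v + a·dt = (-2.0256, -0.7872, 1.8000)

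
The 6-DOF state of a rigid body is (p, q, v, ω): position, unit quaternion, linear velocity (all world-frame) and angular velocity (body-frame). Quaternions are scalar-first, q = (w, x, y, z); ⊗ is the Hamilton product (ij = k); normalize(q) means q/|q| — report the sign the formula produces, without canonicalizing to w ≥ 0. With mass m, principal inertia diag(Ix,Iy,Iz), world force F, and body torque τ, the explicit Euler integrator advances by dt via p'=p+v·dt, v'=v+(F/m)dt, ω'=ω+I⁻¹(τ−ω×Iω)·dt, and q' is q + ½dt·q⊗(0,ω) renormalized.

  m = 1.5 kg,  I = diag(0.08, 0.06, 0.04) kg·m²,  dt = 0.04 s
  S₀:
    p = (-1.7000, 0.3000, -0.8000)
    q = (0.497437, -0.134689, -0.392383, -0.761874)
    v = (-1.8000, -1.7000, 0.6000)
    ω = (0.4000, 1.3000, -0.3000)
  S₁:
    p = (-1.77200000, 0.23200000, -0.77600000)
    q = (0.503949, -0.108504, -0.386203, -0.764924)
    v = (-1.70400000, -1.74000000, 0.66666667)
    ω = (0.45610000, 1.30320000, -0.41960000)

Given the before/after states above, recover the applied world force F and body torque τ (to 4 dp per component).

rate change Δω = (0.05610000, 0.00320000, -0.11960000)
I·α + gyro = (0.1200, 0.0000, -0.1300)
Δv = v₁−v₀ = (0.09600000, -0.04000000, 0.06666667)
F = m·Δv/dt = (3.6000, -1.5000, 2.5000)

F = (3.6000, -1.5000, 2.5000)
τ = (0.1200, 0.0000, -0.1300)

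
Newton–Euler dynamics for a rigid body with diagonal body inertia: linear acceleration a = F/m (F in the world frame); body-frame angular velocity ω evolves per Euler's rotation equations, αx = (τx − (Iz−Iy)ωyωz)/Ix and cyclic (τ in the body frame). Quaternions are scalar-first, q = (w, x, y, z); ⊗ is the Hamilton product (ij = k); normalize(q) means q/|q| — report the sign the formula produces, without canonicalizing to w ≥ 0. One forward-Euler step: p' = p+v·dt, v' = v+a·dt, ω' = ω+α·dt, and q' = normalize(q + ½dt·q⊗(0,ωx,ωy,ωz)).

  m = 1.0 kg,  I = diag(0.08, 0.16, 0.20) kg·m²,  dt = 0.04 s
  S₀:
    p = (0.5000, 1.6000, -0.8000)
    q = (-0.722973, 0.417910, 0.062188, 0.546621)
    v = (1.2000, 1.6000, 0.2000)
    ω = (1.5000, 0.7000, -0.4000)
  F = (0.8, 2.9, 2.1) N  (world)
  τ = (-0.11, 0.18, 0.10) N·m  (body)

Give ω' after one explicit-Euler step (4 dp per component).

α = I⁻¹(τ − ω×Iω) = (-1.2350, 0.6750, 0.0800)
new body rate ω' = (1.4506, 0.7270, -0.3968)

ω' = (1.4506, 0.7270, -0.3968)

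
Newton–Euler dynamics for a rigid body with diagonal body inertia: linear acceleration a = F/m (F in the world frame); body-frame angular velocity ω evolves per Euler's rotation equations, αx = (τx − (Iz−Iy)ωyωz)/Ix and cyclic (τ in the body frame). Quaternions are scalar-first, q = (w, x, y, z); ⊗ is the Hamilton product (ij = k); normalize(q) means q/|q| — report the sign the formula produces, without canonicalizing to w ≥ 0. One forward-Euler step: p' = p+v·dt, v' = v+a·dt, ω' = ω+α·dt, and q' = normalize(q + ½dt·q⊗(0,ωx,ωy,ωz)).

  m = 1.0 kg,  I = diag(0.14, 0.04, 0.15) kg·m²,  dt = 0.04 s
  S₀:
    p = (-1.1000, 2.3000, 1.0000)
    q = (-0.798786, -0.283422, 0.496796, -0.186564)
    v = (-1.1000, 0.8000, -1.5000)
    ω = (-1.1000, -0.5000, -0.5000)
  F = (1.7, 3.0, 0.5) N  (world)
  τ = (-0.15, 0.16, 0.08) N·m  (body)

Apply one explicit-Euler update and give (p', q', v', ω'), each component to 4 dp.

p' = (-1.1440, 2.3320, 0.9400)
q' = (-0.8016, -0.2726, 0.5059, -0.1648)
v' = (-1.0320, 0.9200, -1.4800)
ω' = (-1.1507, -0.3345, -0.4640)

ω×(Iω) gyroscopic = (0.0275, -0.0055, -0.0550)
(τ − ω×Iω)/I = (-1.2679, 4.1375, 0.9000)
ω' = ω + α·dt = (-1.1507, -0.3345, -0.4640)
q⊗(0,ω) = (-0.1566482, 0.5369846, 0.4629024, 1.0875796)
q + ½dt·q⊗(0,ω), renormalized = (-0.8016, -0.2726, 0.5059, -0.1648)
a = F/m = (1.7000, 3.0000, 0.5000)
new position p' = (-1.1440, 2.3320, 0.9400)
v' = v + a·dt = (-1.0320, 0.9200, -1.4800)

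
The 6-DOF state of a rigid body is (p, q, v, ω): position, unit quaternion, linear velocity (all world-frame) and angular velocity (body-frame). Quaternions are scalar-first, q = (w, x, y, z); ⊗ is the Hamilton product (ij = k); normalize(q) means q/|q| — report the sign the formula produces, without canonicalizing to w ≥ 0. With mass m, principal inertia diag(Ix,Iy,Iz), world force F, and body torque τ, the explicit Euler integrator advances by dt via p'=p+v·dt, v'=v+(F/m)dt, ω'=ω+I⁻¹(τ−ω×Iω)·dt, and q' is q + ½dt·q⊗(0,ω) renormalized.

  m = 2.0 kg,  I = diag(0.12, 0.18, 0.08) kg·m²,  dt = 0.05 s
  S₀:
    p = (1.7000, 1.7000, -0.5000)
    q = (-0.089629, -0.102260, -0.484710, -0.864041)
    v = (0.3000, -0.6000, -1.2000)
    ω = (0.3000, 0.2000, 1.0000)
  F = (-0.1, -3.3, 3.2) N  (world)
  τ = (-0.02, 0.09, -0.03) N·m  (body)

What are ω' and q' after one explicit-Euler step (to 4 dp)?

ω' = (0.3000, 0.2217, 0.9790)
q' = (-0.0648, -0.1107, -0.4889, -0.8629)

gyro term ω×Iω = (-0.0200, 0.0120, 0.0036)
α = I⁻¹(τ − ω×Iω) = (0.0000, 0.4333, -0.4200)
ω' = ω + α·dt = (0.3000, 0.2217, 0.9790)
Hamilton product q⊗(0,ω) = (0.9916610, -0.3387905, -0.1748781, 0.0353320)
q + ½dt·q⊗(0,ω), renormalized = (-0.0648, -0.1107, -0.4889, -0.8629)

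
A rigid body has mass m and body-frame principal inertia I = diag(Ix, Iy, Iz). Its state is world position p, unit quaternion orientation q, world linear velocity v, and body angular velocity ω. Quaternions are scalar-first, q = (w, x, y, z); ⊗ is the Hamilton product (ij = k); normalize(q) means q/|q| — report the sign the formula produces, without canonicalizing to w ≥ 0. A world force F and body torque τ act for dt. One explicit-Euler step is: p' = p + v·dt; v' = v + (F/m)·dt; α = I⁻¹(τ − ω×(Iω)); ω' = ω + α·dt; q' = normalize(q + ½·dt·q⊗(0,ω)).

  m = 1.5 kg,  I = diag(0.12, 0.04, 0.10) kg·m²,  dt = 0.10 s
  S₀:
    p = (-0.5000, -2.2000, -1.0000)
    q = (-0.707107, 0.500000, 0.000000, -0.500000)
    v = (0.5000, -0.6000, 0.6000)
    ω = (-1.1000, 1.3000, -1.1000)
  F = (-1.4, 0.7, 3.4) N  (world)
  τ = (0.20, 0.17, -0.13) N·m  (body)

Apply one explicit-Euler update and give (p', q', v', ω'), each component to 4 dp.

p' = (-0.4500, -2.2600, -0.9400)
q' = (-0.7035, 0.5685, 0.0090, -0.4264)
v' = (0.4067, -0.5533, 0.8267)
ω' = (-0.8618, 1.6645, -1.3444)

(τ − ω×Iω)/I = (2.3817, 3.6450, -2.4440)
new body rate ω' = (-0.8618, 1.6645, -1.3444)
2q̇ = q⊗(0,ω) = (0.0000000, 1.4278177, 0.1807609, 1.4278177)
q' = normalize(q + ½dt·q⊗(0,ω)) = (-0.7035, 0.5685, 0.0090, -0.4264)
a = (-0.9333, 0.4667, 2.2667)
p + v·dt = (-0.4500, -2.2600, -0.9400)
v' = v + a·dt = (0.4067, -0.5533, 0.8267)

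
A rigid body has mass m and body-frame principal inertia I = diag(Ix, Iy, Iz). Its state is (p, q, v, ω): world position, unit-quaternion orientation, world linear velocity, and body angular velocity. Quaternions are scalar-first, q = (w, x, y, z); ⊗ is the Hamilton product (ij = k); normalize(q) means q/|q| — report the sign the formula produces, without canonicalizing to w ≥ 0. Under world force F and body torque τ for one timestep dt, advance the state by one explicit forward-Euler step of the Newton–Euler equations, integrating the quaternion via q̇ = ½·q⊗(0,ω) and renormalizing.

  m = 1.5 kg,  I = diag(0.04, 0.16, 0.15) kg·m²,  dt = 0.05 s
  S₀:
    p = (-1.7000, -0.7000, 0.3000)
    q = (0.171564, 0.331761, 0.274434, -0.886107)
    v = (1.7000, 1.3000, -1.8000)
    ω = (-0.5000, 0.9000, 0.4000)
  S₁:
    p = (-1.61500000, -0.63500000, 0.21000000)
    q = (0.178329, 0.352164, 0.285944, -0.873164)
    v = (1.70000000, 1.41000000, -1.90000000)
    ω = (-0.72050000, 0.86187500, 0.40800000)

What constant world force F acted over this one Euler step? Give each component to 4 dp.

F = (0.0000, 3.3000, -3.0000)

velocity change Δv = (0.00000000, 0.11000000, -0.10000000)
m·(v₁−v₀)/dt = (0.0000, 3.3000, -3.0000)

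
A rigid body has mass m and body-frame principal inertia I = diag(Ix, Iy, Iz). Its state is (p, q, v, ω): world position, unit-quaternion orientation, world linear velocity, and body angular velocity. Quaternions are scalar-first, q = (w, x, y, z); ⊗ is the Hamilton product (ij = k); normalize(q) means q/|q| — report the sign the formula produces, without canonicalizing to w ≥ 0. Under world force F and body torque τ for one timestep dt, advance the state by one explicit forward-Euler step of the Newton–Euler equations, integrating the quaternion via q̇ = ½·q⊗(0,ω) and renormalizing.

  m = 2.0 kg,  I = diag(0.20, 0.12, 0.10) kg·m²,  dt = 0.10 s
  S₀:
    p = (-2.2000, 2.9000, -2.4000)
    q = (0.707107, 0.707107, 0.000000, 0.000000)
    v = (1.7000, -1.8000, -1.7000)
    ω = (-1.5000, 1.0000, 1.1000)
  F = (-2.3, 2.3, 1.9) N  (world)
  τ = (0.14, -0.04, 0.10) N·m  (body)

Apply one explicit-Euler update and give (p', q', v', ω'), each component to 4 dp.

p' = (-2.0300, 2.7200, -2.5700)
q' = (0.7559, 0.6505, -0.0035, 0.0738)
v' = (1.5850, -1.6850, -1.6050)
ω' = (-1.4190, 1.1042, 1.0800)

ω×(Iω) gyroscopic = (-0.0220, -0.1650, 0.1200)
α = I⁻¹(τ − ω×Iω) = (0.8100, 1.0417, -0.2000)
new body rate ω' = (-1.4190, 1.1042, 1.0800)
Hamilton product q⊗(0,ω) = (1.0606605, -1.0606605, -0.0707107, 1.4849247)
q' = normalize(q + ½dt·q⊗(0,ω)) = (0.7559, 0.6505, -0.0035, 0.0738)
new position p' = (-2.0300, 2.7200, -2.5700)
v + (F/m)dt = (1.5850, -1.6850, -1.6050)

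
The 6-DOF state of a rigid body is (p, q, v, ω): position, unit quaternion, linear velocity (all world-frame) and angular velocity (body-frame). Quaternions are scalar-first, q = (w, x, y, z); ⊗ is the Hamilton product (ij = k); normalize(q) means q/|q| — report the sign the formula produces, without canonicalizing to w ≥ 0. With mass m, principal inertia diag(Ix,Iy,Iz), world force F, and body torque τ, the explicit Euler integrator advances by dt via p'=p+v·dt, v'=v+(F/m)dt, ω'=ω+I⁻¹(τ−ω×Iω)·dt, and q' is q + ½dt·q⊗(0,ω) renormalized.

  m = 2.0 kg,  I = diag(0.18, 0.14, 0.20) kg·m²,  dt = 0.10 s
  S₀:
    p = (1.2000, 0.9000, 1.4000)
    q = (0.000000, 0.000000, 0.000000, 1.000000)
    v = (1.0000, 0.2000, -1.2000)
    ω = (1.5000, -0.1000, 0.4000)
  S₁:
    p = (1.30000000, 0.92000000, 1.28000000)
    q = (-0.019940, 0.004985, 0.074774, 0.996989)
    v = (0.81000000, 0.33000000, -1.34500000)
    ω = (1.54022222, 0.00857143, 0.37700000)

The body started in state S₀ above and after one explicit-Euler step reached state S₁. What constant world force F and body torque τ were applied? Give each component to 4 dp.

F = (-3.8000, 2.6000, -2.9000)
τ = (0.0700, 0.1400, -0.0400)

velocity change Δv = (-0.19000000, 0.13000000, -0.14500000)
F = m·Δv/dt = (-3.8000, 2.6000, -2.9000)
Δω = ω₁−ω₀ = (0.04022222, 0.10857143, -0.02300000)
τ = I·(Δω/dt) + ω₀×(Iω₀) = (0.0700, 0.1400, -0.0400)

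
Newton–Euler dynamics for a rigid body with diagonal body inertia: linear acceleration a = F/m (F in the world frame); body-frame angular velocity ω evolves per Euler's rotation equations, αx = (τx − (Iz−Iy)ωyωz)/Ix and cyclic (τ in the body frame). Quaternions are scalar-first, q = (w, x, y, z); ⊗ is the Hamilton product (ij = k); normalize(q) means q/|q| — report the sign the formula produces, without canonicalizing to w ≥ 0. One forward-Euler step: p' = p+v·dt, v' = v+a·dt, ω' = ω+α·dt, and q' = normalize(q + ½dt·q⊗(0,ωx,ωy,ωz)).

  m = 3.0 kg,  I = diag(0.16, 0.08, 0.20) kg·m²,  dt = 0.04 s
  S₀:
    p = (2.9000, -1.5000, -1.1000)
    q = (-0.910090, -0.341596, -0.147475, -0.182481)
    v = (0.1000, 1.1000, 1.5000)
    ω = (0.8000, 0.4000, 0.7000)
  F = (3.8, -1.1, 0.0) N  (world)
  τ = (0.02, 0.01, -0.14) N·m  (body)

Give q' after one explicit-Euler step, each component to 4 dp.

q' = (-0.9007, -0.3567, -0.1529, -0.1955)

q⊗(0,ω) = (0.4600035, -0.7583121, -0.2709036, -0.6557214)
updated quaternion q' = (-0.9007, -0.3567, -0.1529, -0.1955)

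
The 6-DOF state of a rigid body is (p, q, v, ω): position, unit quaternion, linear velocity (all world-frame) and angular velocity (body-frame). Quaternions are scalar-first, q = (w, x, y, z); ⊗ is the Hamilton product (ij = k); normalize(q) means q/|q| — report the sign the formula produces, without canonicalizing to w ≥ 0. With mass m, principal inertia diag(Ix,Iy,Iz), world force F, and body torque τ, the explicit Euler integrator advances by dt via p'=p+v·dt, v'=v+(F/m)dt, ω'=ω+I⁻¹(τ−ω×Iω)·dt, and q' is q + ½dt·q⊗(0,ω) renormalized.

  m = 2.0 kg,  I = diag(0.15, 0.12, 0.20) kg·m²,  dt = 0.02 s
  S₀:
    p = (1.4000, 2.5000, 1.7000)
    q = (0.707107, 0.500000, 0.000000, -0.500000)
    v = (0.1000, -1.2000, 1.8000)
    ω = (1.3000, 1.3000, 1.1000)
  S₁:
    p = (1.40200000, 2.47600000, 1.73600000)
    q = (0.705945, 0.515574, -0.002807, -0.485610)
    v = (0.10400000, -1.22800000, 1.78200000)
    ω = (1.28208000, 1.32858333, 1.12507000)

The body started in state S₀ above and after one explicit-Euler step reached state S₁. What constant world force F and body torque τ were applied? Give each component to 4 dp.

F = (0.4000, -2.8000, -1.8000)
τ = (-0.0200, 0.1000, 0.2000)

rate change Δω = (-0.01792000, 0.02858333, 0.02507000)
applied torque τ = (-0.0200, 0.1000, 0.2000)
v₁ − v₀ = (0.00400000, -0.02800000, -0.01800000)
m·(v₁−v₀)/dt = (0.4000, -2.8000, -1.8000)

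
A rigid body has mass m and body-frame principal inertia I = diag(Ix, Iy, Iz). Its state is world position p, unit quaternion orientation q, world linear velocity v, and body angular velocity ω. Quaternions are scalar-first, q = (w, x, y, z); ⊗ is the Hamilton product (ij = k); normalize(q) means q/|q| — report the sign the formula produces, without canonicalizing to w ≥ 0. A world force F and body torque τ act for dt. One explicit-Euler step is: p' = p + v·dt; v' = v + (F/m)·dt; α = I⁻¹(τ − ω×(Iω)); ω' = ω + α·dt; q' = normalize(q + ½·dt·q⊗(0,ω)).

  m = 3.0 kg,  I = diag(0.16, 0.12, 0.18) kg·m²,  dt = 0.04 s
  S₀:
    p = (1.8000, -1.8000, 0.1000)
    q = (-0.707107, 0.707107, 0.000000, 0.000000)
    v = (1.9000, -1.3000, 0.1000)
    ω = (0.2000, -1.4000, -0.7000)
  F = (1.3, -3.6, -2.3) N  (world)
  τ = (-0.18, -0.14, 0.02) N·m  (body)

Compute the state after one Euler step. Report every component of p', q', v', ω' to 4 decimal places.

p + v·dt = (1.8760, -1.8520, 0.1040)
v + (F/m)dt = (1.9173, -1.3480, 0.0693)
precession coupling ω×(Iω) = (0.0588, 0.0028, 0.0112)
angular accel α = (-1.4925, -1.1900, 0.0489)
ω' = ω + α·dt = (0.1403, -1.4476, -0.6980)
2q̇ = q⊗(0,ω) = (-0.1414214, -0.1414214, 1.4849247, -0.4949749)
q + ½dt·q⊗(0,ω), renormalized = (-0.7096, 0.7039, 0.0297, -0.0099)

p' = (1.8760, -1.8520, 0.1040)
q' = (-0.7096, 0.7039, 0.0297, -0.0099)
v' = (1.9173, -1.3480, 0.0693)
ω' = (0.1403, -1.4476, -0.6980)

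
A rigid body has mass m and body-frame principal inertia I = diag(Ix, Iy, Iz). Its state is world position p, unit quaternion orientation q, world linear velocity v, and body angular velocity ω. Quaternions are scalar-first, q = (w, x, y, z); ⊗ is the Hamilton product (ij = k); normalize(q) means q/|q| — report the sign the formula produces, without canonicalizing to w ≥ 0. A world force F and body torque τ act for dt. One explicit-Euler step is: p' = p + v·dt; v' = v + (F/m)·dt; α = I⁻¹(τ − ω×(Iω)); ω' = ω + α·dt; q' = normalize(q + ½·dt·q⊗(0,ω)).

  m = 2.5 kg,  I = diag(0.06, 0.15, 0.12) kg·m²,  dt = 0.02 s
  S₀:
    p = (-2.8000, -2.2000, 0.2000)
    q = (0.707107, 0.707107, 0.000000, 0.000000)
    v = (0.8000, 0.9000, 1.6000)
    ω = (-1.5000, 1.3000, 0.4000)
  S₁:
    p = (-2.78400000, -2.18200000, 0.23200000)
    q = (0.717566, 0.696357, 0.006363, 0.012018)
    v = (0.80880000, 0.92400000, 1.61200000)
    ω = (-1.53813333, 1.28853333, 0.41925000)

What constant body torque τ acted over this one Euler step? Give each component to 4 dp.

ω₁ − ω₀ = (-0.03813333, -0.01146667, 0.01925000)
gyro term ω₀×Iω₀ = (-0.0156, 0.0360, -0.1755)
I·α + gyro = (-0.1300, -0.0500, -0.0600)

τ = (-0.1300, -0.0500, -0.0600)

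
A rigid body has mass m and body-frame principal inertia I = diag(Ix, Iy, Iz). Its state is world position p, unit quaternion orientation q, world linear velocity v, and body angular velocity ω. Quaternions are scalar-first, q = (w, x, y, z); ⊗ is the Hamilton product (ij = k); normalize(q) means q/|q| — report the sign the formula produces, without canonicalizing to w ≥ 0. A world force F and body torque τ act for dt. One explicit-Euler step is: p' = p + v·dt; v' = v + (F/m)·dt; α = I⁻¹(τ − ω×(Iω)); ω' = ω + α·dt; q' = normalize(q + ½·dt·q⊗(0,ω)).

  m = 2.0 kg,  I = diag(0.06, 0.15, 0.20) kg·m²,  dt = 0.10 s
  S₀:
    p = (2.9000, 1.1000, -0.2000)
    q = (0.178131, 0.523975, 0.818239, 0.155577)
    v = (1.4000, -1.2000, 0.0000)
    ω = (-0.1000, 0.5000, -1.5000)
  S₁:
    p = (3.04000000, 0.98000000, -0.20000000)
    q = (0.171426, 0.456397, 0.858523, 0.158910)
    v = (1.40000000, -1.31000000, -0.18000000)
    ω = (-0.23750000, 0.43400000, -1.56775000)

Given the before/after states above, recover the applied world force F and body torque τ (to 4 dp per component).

Δω = ω₁−ω₀ = (-0.13750000, -0.06600000, -0.06775000)
I·α + gyro = (-0.1200, -0.1200, -0.1400)
Δv = v₁−v₀ = (0.00000000, -0.11000000, -0.18000000)
applied force F = (0.0000, -2.2000, -3.6000)

F = (0.0000, -2.2000, -3.6000)
τ = (-0.1200, -0.1200, -0.1400)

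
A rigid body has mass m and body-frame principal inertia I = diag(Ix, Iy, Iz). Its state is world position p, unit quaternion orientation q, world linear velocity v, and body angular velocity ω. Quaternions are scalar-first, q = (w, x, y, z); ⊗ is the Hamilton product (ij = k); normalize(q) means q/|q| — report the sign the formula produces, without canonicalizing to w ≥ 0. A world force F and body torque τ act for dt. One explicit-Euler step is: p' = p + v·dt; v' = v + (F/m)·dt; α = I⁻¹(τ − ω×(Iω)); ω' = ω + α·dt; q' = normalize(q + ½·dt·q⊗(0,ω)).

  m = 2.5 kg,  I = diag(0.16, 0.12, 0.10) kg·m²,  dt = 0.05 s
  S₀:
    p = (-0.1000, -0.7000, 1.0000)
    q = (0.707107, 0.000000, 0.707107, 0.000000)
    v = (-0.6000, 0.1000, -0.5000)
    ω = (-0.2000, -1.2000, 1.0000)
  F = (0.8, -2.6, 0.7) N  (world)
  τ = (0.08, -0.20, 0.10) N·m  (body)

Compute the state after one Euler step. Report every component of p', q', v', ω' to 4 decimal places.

new position p' = (-0.1300, -0.6950, 0.9750)
v + (F/m)dt = (-0.5840, 0.0480, -0.4860)
precession coupling ω×(Iω) = (0.0240, -0.0120, -0.0096)
(τ − ω×Iω)/I = (0.3500, -1.5667, 1.0960)
ω + α·dt = (-0.1825, -1.2783, 1.0548)
Hamilton product q⊗(0,ω) = (0.8485284, 0.5656856, -0.8485284, 0.8485284)
q + ½dt·q⊗(0,ω), renormalized = (0.7278, 0.0141, 0.6854, 0.0212)

p' = (-0.1300, -0.6950, 0.9750)
q' = (0.7278, 0.0141, 0.6854, 0.0212)
v' = (-0.5840, 0.0480, -0.4860)
ω' = (-0.1825, -1.2783, 1.0548)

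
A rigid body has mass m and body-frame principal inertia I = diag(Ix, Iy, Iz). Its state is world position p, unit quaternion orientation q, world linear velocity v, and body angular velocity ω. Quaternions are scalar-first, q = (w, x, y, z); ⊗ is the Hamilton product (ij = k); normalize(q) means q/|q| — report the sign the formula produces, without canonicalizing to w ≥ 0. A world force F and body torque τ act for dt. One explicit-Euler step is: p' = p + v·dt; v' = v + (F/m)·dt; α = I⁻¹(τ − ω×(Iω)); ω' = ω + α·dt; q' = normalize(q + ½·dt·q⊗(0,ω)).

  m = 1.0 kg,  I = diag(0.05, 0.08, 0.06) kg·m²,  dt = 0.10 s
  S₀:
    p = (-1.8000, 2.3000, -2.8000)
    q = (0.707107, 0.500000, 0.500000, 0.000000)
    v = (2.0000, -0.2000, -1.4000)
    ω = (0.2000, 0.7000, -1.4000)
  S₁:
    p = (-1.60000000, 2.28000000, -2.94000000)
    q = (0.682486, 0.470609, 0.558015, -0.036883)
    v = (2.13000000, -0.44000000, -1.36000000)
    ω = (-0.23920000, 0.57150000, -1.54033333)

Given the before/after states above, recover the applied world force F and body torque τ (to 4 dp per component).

velocity change Δv = (0.13000000, -0.24000000, 0.04000000)
applied force F = (1.3000, -2.4000, 0.4000)
rate change Δω = (-0.43920000, -0.12850000, -0.14033333)
τ = I·(Δω/dt) + ω₀×(Iω₀) = (-0.2000, -0.1000, -0.0800)

F = (1.3000, -2.4000, 0.4000)
τ = (-0.2000, -0.1000, -0.0800)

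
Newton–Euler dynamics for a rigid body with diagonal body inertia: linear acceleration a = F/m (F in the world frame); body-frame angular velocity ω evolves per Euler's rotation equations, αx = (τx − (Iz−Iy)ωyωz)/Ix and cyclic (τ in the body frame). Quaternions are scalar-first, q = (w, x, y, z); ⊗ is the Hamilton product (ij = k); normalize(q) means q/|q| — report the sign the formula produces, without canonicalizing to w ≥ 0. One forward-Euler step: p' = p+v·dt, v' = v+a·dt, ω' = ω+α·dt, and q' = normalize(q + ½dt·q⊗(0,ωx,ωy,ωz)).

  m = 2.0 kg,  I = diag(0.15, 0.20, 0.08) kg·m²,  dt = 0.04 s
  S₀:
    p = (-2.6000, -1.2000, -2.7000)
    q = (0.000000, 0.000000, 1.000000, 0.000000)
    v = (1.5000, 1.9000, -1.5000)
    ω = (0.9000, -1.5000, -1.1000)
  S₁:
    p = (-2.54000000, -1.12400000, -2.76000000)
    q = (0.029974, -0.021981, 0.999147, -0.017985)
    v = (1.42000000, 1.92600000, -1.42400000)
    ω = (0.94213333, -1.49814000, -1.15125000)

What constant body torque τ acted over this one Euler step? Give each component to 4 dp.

ω₁ − ω₀ = (0.04213333, 0.00186000, -0.05125000)
precession coupling = (-0.1980, -0.0693, -0.0675)
applied torque τ = (-0.0400, -0.0600, -0.1700)

τ = (-0.0400, -0.0600, -0.1700)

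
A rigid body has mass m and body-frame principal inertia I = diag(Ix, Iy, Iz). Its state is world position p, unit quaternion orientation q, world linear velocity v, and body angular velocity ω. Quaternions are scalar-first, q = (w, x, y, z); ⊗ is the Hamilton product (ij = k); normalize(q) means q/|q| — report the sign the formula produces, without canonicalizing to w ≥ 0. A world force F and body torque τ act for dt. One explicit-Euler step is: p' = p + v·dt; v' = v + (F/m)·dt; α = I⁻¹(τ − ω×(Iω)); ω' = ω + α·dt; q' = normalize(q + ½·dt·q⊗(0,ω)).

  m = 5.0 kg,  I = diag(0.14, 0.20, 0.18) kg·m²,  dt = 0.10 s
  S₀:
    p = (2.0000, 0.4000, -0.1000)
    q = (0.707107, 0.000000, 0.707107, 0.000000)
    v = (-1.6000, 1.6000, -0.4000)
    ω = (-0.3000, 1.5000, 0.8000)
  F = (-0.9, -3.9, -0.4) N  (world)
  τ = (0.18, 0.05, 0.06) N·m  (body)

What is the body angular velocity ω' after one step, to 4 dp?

(τ − ω×Iω)/I = (1.4571, 0.2020, 0.4833)
ω' = ω + α·dt = (-0.1543, 1.5202, 0.8483)

ω' = (-0.1543, 1.5202, 0.8483)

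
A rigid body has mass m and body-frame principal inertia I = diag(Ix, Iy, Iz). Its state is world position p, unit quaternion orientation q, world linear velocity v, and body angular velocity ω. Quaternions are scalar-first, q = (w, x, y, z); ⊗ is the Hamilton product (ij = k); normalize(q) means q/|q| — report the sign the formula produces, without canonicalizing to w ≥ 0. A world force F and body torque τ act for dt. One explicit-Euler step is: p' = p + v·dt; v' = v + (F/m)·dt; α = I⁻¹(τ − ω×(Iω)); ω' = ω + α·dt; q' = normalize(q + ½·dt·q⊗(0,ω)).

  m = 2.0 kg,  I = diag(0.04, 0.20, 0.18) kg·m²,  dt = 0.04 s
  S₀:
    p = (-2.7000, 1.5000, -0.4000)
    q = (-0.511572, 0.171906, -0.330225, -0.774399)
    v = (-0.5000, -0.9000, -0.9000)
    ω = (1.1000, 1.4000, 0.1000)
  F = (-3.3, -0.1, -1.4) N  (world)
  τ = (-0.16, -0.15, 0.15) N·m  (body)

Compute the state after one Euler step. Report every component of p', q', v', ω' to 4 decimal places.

precession coupling ω×(Iω) = (-0.0028, -0.0154, 0.2464)
(τ − ω×Iω)/I = (-3.9300, -0.6730, -0.5356)
ω + α·dt = (0.9428, 1.3731, 0.0786)
q⊗(0,ω) = (0.3506583, 0.4884069, -1.5852303, 0.5527587)
q + ½dt·q⊗(0,ω), renormalized = (-0.5042, 0.1816, -0.3617, -0.7629)
a = (-1.6500, -0.0500, -0.7000)
p + v·dt = (-2.7200, 1.4640, -0.4360)
v' = v + a·dt = (-0.5660, -0.9020, -0.9280)

p' = (-2.7200, 1.4640, -0.4360)
q' = (-0.5042, 0.1816, -0.3617, -0.7629)
v' = (-0.5660, -0.9020, -0.9280)
ω' = (0.9428, 1.3731, 0.0786)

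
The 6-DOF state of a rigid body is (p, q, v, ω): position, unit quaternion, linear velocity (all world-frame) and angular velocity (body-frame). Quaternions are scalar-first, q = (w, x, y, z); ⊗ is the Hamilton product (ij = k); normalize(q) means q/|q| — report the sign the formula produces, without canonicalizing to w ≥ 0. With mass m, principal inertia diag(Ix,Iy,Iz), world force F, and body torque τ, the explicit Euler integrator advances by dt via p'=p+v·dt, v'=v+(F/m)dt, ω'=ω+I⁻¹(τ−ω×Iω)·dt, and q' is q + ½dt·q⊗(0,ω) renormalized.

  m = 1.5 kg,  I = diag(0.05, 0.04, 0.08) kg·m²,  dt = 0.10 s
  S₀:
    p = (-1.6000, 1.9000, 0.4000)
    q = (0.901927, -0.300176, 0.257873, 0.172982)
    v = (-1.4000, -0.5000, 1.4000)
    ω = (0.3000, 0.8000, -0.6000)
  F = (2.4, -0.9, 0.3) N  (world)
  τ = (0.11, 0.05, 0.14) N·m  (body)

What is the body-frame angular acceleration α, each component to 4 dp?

α = (2.5840, 1.1150, 1.7800)

ω×(Iω) gyroscopic = (-0.0192, 0.0054, -0.0024)
angular accel α = (2.5840, 1.1150, 1.7800)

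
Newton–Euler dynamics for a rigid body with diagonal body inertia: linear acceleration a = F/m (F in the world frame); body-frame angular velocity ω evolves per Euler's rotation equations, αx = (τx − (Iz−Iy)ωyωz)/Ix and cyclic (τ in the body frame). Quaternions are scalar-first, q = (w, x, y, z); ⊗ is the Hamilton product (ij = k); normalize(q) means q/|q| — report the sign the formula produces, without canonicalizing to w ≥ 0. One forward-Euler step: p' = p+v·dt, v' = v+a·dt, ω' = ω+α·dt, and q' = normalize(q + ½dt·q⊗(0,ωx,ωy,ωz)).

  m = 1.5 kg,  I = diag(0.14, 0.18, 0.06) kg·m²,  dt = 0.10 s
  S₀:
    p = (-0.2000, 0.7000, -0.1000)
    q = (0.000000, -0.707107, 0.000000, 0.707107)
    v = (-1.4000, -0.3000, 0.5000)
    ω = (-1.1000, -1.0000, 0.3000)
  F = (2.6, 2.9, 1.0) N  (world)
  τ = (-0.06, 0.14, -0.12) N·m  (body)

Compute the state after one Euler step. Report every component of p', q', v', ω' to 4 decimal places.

p' = (-0.3400, 0.6700, -0.0500)
q' = (-0.0494, -0.6698, -0.0282, 0.7403)
v' = (-1.2267, -0.1067, 0.5667)
ω' = (-1.1686, -0.9076, 0.0267)

precession coupling ω×(Iω) = (0.0360, -0.0264, 0.0440)
angular accel α = (-0.6857, 0.9244, -2.7333)
new body rate ω' = (-1.1686, -0.9076, 0.0267)
Hamilton product q⊗(0,ω) = (-0.9899498, 0.7071070, -0.5656856, 0.7071070)
q' = normalize(q + ½dt·q⊗(0,ω)) = (-0.0494, -0.6698, -0.0282, 0.7403)
new position p' = (-0.3400, 0.6700, -0.0500)
new velocity v' = (-1.2267, -0.1067, 0.5667)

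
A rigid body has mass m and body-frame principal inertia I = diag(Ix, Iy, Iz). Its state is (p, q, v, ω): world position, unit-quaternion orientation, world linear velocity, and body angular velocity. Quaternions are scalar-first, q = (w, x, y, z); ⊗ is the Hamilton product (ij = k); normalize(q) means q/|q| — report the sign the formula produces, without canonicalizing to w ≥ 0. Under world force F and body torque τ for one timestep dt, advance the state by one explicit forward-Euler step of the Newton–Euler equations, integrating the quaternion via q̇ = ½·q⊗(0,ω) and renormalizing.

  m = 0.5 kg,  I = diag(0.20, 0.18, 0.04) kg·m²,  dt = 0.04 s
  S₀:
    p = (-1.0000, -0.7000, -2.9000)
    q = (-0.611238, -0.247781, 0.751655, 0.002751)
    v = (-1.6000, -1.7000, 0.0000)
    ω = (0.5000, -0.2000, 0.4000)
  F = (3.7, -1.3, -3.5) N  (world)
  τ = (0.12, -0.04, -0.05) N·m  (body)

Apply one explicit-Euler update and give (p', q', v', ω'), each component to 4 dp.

p' = (-1.0640, -0.7680, -2.9000)
q' = (-0.6057, -0.2478, 0.7560, -0.0087)
v' = (-1.3040, -1.8040, -0.2800)
ω' = (0.5218, -0.2160, 0.3480)

gyro term ω×Iω = (0.0112, 0.0320, 0.0020)
α = I⁻¹(τ − ω×Iω) = (0.5440, -0.4000, -1.3000)
new body rate ω' = (0.5218, -0.2160, 0.3480)
Hamilton product q⊗(0,ω) = (0.2731211, -0.0044068, 0.2227355, -0.5707665)
updated quaternion q' = (-0.6057, -0.2478, 0.7560, -0.0087)
a = (7.4000, -2.6000, -7.0000)
p + v·dt = (-1.0640, -0.7680, -2.9000)
v' = v + a·dt = (-1.3040, -1.8040, -0.2800)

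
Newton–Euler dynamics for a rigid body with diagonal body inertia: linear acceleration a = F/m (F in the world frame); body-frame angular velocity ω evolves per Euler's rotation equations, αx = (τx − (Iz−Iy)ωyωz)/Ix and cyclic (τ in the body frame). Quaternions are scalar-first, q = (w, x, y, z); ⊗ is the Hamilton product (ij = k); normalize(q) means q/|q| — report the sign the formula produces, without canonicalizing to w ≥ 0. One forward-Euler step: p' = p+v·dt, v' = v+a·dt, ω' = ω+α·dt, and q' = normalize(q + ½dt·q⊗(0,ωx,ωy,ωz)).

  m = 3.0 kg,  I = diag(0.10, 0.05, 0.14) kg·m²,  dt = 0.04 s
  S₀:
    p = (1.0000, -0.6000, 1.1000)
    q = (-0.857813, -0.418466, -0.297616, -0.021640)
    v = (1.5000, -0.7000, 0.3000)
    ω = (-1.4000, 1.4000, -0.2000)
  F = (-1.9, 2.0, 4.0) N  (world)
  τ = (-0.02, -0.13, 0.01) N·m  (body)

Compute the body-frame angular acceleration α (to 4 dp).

α = (0.0520, -2.3760, -0.6286)

gyro term ω×Iω = (-0.0252, -0.0112, 0.0980)
angular accel α = (0.0520, -2.3760, -0.6286)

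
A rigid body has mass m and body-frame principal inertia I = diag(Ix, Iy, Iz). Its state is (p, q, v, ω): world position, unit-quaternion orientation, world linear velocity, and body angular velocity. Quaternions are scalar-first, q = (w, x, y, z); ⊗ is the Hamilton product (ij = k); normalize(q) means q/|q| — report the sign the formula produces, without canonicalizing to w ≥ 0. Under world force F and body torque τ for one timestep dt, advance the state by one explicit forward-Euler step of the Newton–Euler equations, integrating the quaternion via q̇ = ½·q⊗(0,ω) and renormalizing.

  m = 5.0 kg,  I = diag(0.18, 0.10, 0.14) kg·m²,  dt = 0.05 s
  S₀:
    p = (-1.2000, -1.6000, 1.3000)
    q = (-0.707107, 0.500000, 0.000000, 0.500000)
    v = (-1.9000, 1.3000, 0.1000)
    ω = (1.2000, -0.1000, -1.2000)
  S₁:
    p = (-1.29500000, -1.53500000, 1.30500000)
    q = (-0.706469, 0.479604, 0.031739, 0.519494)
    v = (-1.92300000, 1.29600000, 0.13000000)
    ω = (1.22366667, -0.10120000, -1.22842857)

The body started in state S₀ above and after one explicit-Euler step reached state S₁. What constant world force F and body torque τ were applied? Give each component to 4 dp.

F = (-2.3000, -0.4000, 3.0000)
τ = (0.0900, -0.0600, -0.0700)

velocity change Δv = (-0.02300000, -0.00400000, 0.03000000)
F = m·Δv/dt = (-2.3000, -0.4000, 3.0000)
ω₁ − ω₀ = (0.02366667, -0.00120000, -0.02842857)
precession coupling = (0.0048, -0.0576, 0.0096)
I·α + gyro = (0.0900, -0.0600, -0.0700)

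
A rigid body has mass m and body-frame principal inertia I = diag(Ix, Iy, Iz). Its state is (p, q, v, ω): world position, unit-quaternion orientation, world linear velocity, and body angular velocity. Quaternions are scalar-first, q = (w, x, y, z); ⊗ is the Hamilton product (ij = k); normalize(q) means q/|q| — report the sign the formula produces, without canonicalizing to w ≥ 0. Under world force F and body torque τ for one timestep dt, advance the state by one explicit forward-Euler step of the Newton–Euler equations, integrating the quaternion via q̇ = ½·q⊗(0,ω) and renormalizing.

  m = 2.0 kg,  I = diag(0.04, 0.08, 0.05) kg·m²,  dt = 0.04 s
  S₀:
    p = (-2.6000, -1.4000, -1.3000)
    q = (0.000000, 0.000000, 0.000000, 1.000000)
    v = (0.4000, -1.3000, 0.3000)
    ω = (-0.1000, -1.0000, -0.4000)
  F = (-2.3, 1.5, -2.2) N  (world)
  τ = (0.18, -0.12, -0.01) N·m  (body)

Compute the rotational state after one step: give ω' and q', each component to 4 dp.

(τ − ω×Iω)/I = (4.8000, -1.4950, -0.2800)
new body rate ω' = (0.0920, -1.0598, -0.4112)
2q̇ = q⊗(0,ω) = (0.4000000, 1.0000000, -0.1000000, 0.0000000)
q' = normalize(q + ½dt·q⊗(0,ω)) = (0.0080, 0.0200, -0.0020, 0.9998)

ω' = (0.0920, -1.0598, -0.4112)
q' = (0.0080, 0.0200, -0.0020, 0.9998)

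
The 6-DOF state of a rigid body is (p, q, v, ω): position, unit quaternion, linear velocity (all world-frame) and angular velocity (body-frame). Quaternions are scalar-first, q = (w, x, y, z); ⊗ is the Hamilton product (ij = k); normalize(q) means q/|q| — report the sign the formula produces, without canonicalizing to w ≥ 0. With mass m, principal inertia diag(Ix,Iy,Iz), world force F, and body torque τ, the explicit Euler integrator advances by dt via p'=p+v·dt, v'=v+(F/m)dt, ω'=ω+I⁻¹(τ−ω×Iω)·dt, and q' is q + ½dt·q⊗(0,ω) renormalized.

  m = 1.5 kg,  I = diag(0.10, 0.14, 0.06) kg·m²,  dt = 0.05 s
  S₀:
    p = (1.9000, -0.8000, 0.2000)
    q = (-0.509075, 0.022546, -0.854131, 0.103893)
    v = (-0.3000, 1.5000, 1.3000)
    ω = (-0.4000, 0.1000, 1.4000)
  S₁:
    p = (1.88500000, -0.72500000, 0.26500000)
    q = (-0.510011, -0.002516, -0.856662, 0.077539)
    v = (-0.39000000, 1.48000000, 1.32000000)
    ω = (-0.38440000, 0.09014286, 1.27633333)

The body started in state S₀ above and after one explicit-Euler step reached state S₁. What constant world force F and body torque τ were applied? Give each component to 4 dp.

Δv = v₁−v₀ = (-0.09000000, -0.02000000, 0.02000000)
F = m·Δv/dt = (-2.7000, -0.6000, 0.6000)
ω₁ − ω₀ = (0.01560000, -0.00985714, -0.12366667)
ω₀×(Iω₀) = (-0.0112, -0.0224, -0.0016)
applied torque τ = (0.0200, -0.0500, -0.1500)

F = (-2.7000, -0.6000, 0.6000)
τ = (0.0200, -0.0500, -0.1500)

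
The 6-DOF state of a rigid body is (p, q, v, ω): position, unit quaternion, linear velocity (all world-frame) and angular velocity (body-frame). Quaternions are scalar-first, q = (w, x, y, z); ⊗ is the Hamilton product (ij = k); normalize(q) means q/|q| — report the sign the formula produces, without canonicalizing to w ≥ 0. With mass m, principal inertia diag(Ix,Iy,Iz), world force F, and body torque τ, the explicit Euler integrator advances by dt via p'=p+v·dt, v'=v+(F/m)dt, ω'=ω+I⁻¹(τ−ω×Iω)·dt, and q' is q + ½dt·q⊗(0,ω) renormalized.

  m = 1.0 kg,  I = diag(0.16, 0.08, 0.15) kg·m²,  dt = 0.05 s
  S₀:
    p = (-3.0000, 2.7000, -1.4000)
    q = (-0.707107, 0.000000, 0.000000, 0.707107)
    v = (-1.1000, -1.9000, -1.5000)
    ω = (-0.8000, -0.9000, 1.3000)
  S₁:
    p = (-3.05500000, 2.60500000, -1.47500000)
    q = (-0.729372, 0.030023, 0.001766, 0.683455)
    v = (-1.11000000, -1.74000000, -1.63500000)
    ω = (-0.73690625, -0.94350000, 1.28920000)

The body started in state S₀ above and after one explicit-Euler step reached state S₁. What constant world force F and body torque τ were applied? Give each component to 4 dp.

F = (-0.2000, 3.2000, -2.7000)
τ = (0.1200, -0.0800, -0.0900)

rate change Δω = (0.06309375, -0.04350000, -0.01080000)
ω₀×(Iω₀) = (-0.0819, -0.0104, -0.0576)
τ = I·(Δω/dt) + ω₀×(Iω₀) = (0.1200, -0.0800, -0.0900)
velocity change Δv = (-0.01000000, 0.16000000, -0.13500000)
F = m·Δv/dt = (-0.2000, 3.2000, -2.7000)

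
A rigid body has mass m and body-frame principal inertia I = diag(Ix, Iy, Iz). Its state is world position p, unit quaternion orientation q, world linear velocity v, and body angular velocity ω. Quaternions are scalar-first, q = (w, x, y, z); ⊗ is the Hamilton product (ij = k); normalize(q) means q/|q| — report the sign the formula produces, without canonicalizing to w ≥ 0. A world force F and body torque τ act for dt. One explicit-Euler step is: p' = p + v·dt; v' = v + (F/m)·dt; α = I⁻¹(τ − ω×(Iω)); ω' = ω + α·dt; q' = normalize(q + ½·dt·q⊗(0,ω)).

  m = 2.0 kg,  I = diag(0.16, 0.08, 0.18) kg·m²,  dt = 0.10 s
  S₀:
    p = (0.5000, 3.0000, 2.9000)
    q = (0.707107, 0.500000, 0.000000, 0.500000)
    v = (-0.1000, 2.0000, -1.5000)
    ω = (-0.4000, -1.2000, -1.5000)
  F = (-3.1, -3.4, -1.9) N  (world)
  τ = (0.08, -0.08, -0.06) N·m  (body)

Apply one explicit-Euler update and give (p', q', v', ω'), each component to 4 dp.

p' = (0.4900, 3.2000, 2.7500)
q' = (0.7510, 0.5134, -0.0149, 0.4150)
v' = (-0.2550, 1.8300, -1.5950)
ω' = (-0.4625, -1.2850, -1.5120)

p + v·dt = (0.4900, 3.2000, 2.7500)
v + (F/m)dt = (-0.2550, 1.8300, -1.5950)
angular accel α = (-0.6250, -0.8500, -0.1200)
ω + α·dt = (-0.4625, -1.2850, -1.5120)
2q̇ = q⊗(0,ω) = (0.9500000, 0.3171572, -0.2985284, -1.6606605)
q + ½dt·q⊗(0,ω), renormalized = (0.7510, 0.5134, -0.0149, 0.4150)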